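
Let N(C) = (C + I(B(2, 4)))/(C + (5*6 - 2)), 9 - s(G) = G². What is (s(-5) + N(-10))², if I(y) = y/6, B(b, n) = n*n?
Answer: 196249/729 ≈ 269.20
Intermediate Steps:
B(b, n) = n²
I(y) = y/6 (I(y) = y*(⅙) = y/6)
s(G) = 9 - G²
N(C) = (8/3 + C)/(28 + C) (N(C) = (C + (⅙)*4²)/(C + (5*6 - 2)) = (C + (⅙)*16)/(C + (30 - 2)) = (C + 8/3)/(C + 28) = (8/3 + C)/(28 + C))
(s(-5) + N(-10))² = ((9 - 1*(-5)²) + (8/3 - 10)/(28 - 10))² = ((9 - 1*25) - 22/3/18)² = ((9 - 25) + (1/18)*(-22/3))² = (-16 - 11/27)² = (-443/27)² = 196249/729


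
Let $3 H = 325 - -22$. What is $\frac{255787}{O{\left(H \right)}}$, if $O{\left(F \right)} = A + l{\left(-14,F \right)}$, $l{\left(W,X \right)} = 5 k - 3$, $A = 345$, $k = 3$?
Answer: $\frac{36541}{51} \approx 716.49$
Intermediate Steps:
$l{\left(W,X \right)} = 12$ ($l{\left(W,X \right)} = 5 \cdot 3 - 3 = 15 - 3 = 12$)
$H = \frac{347}{3}$ ($H = \frac{325 - -22}{3} = \frac{325 + 22}{3} = \frac{1}{3} \cdot 347 = \frac{347}{3} \approx 115.67$)
$O{\left(F \right)} = 357$ ($O{\left(F \right)} = 345 + 12 = 357$)
$\frac{255787}{O{\left(H \right)}} = \frac{255787}{357} = 255787 \cdot \frac{1}{357} = \frac{36541}{51}$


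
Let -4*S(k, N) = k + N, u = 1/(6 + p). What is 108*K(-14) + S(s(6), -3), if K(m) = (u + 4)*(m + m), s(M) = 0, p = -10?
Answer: -45357/4 ≈ -11339.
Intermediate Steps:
u = -¼ (u = 1/(6 - 10) = 1/(-4) = -¼ ≈ -0.25000)
K(m) = 15*m/2 (K(m) = (-¼ + 4)*(m + m) = 15*(2*m)/4 = 15*m/2)
S(k, N) = -N/4 - k/4 (S(k, N) = -(k + N)/4 = -(N + k)/4 = -N/4 - k/4)
108*K(-14) + S(s(6), -3) = 108*((15/2)*(-14)) + (-¼*(-3) - ¼*0) = 108*(-105) + (¾ + 0) = -11340 + ¾ = -45357/4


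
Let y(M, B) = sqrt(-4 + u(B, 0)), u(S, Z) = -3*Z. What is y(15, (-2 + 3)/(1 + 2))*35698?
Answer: 71396*I ≈ 71396.0*I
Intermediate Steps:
y(M, B) = 2*I (y(M, B) = sqrt(-4 - 3*0) = sqrt(-4 + 0) = sqrt(-4) = 2*I)
y(15, (-2 + 3)/(1 + 2))*35698 = (2*I)*35698 = 71396*I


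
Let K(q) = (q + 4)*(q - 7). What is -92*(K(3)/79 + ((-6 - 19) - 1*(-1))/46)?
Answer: 6368/79 ≈ 80.608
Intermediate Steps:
K(q) = (-7 + q)*(4 + q) (K(q) = (4 + q)*(-7 + q) = (-7 + q)*(4 + q))
-92*(K(3)/79 + ((-6 - 19) - 1*(-1))/46) = -92*((-28 + 3² - 3*3)/79 + ((-6 - 19) - 1*(-1))/46) = -92*((-28 + 9 - 9)*(1/79) + (-25 + 1)*(1/46)) = -92*(-28*1/79 - 24*1/46) = -92*(-28/79 - 12/23) = -92*(-1592/1817) = 6368/79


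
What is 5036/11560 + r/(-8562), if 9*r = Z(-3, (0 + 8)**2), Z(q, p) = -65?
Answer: 24300968/55674405 ≈ 0.43648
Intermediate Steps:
r = -65/9 (r = (1/9)*(-65) = -65/9 ≈ -7.2222)
5036/11560 + r/(-8562) = 5036/11560 - 65/9/(-8562) = 5036*(1/11560) - 65/9*(-1/8562) = 1259/2890 + 65/77058 = 24300968/55674405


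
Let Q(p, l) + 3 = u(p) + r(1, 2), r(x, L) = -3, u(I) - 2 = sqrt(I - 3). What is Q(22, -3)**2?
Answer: (4 - sqrt(19))**2 ≈ 0.12881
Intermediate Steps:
u(I) = 2 + sqrt(-3 + I) (u(I) = 2 + sqrt(I - 3) = 2 + sqrt(-3 + I))
Q(p, l) = -4 + sqrt(-3 + p) (Q(p, l) = -3 + ((2 + sqrt(-3 + p)) - 3) = -3 + (-1 + sqrt(-3 + p)) = -4 + sqrt(-3 + p))
Q(22, -3)**2 = (-4 + sqrt(-3 + 22))**2 = (-4 + sqrt(19))**2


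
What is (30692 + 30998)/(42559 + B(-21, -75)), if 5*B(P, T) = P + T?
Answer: 308450/212699 ≈ 1.4502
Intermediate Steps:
B(P, T) = P/5 + T/5 (B(P, T) = (P + T)/5 = P/5 + T/5)
(30692 + 30998)/(42559 + B(-21, -75)) = (30692 + 30998)/(42559 + ((1/5)*(-21) + (1/5)*(-75))) = 61690/(42559 + (-21/5 - 15)) = 61690/(42559 - 96/5) = 61690/(212699/5) = 61690*(5/212699) = 308450/212699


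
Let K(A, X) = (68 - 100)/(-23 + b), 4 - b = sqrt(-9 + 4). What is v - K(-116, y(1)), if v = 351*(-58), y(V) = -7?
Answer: 2*(-10179*sqrt(5) + 193417*I)/(sqrt(5) - 19*I) ≈ -20360.0 + 0.1955*I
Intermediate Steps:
b = 4 - I*sqrt(5) (b = 4 - sqrt(-9 + 4) = 4 - sqrt(-5) = 4 - I*sqrt(5) ≈ 4.0 - 2.2361*I)
K(A, X) = -32/(-19 - I*sqrt(5)) (K(A, X) = (68 - 100)/(-23 + (4 - I*sqrt(5))) = -32/(-19 - I*sqrt(5)))
v = -20358
v - K(-116, y(1)) = -20358 - (304/183 - 16*I*sqrt(5)/183) = -20358 + (-304/183 + 16*I*sqrt(5)/183) = -3725818/183 + 16*I*sqrt(5)/183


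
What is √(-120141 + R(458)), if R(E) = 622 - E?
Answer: I*√119977 ≈ 346.38*I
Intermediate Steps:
√(-120141 + R(458)) = √(-120141 + (622 - 1*458)) = √(-120141 + (622 - 458)) = √(-120141 + 164) = √(-119977) = I*√119977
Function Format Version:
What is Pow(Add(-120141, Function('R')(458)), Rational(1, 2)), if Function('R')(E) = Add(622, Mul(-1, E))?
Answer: Mul(I, Pow(119977, Rational(1, 2))) ≈ Mul(346.38, I)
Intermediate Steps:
Pow(Add(-120141, Function('R')(458)), Rational(1, 2)) = Pow(Add(-120141, Add(622, Mul(-1, 458))), Rational(1, 2)) = Pow(Add(-120141, Add(622, -458)), Rational(1, 2)) = Pow(Add(-120141, 164), Rational(1, 2)) = Pow(-119977, Rational(1, 2)) = Mul(I, Pow(119977, Rational(1, 2)))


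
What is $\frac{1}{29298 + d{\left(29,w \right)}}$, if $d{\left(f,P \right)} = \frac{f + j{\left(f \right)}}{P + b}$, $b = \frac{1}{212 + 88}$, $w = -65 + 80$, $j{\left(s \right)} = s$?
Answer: $\frac{4501}{131887698} \approx 3.4128 \cdot 10^{-5}$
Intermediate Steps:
$w = 15$
$b = \frac{1}{300} \approx 0.0033333$
$d{\left(f,P \right)} = \frac{2 f}{\frac{1}{300} + P}$ ($d{\left(f,P \right)} = \frac{f + f}{P + \frac{1}{300}} = \frac{2 f}{\frac{1}{300} + P}$)
$\frac{1}{29298 + d{\left(29,w \right)}} = \frac{1}{29298 + 600 \cdot 29 \frac{1}{1 + 300 \cdot 15}} = \frac{1}{29298 + 600 \cdot 29 \frac{1}{1 + 4500}} = \frac{1}{29298 + 600 \cdot 29 \cdot \frac{1}{4501}} = \frac{1}{29298 + \frac{17400}{4501}} = \frac{1}{\frac{131887698}{4501}} = \frac{4501}{131887698}$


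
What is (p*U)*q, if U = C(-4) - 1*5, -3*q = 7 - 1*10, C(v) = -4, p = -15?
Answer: 135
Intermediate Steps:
q = 1 (q = -(7 - 1*10)/3 = -(7 - 10)/3 = -⅓*(-3) = 1)
U = -9 (U = -4 - 1*5 = -4 - 5 = -9)
(p*U)*q = -15*(-9)*1 = 135*1 = 135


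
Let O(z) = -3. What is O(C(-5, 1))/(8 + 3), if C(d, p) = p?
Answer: -3/11 ≈ -0.27273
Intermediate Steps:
O(C(-5, 1))/(8 + 3) = -3/(8 + 3) = -3/11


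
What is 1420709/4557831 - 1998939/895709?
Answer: -7838284303628/4082490247179 ≈ -1.9200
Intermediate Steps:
1420709/4557831 - 1998939/895709 = -7838284303628/4082490247179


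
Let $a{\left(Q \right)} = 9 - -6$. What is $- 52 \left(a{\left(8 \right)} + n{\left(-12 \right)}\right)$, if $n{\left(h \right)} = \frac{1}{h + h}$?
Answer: $- \frac{4667}{6} \approx -777.83$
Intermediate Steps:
$n{\left(h \right)} = \frac{1}{2 h}$
$a{\left(Q \right)} = 15$ ($a{\left(Q \right)} = 9 + 6 = 15$)
$- 52 \left(a{\left(8 \right)} + n{\left(-12 \right)}\right) = - 52 \left(15 + \frac{1}{2 \left(-12\right)}\right) = - 52 \left(15 + \frac{1}{2} \left(- \frac{1}{12}\right)\right) = - 52 \left(15 - \frac{1}{24}\right) = \left(-52\right) \frac{359}{24} = - \frac{4667}{6}$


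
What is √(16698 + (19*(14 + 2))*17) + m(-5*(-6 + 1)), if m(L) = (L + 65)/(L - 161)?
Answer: -45/68 + 29*√26 ≈ 147.21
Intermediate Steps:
m(L) = (65 + L)/(-161 + L)
√(16698 + (19*(14 + 2))*17) + m(-5*(-6 + 1)) = √(16698 + (19*(14 + 2))*17) + (65 - 5*(-6 + 1))/(-161 - 5*(-6 + 1)) = √(16698 + (19*16)*17) + (65 - 5*(-5))/(-161 - 5*(-5)) = √(16698 + 304*17) + (65 + 25)/(-161 + 25) = √(16698 + 5168) + 90/(-136) = √21866 - 1/136*90 = 29*√26 - 45/68 = -45/68 + 29*√26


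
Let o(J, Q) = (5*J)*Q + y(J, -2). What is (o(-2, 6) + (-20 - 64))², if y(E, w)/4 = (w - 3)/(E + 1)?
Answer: 15376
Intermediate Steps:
y(E, w) = 4*(-3 + w)/(1 + E) (y(E, w) = 4*((w - 3)/(E + 1)) = 4*((-3 + w)/(1 + E)) = 4*(-3 + w)/(1 + E))
o(J, Q) = -20/(1 + J) + 5*J*Q (o(J, Q) = (5*J)*Q + 4*(-3 - 2)/(1 + J) = 5*J*Q + 4*(-5)/(1 + J) = 5*J*Q - 20/(1 + J) = -20/(1 + J) + 5*J*Q)
(o(-2, 6) + (-20 - 64))² = (5*(-4 - 2*6*(1 - 2))/(1 - 2) + (-20 - 64))² = (5*(-4 - 2*6*(-1))/(-1) - 84)² = (5*(-1)*(-4 + 12) - 84)² = (5*(-1)*8 - 84)² = (-40 - 84)² = (-124)² = 15376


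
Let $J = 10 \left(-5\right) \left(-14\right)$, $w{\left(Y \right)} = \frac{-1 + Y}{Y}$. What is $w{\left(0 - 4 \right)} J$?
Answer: $875$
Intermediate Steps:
$w{\left(Y \right)} = \frac{-1 + Y}{Y}$
$J = 700$ ($J = \left(-50\right) \left(-14\right) = 700$)
$w{\left(0 - 4 \right)} J = \frac{-1 + \left(0 - 4\right)}{0 - 4} \cdot 700 = \frac{-1 - 4}{-4} \cdot 700 = \left(- \frac{1}{4}\right) \left(-5\right) 700 = \frac{5}{4} \cdot 700 = 875$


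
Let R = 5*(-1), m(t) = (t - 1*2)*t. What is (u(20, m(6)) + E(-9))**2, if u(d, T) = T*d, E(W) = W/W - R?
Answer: 236196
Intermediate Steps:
m(t) = t*(-2 + t) (m(t) = (t - 2)*t = (-2 + t)*t = t*(-2 + t))
R = -5
E(W) = 6 (E(W) = W/W - 1*(-5) = 1 + 5 = 6)
(u(20, m(6)) + E(-9))**2 = ((6*(-2 + 6))*20 + 6)**2 = ((6*4)*20 + 6)**2 = (24*20 + 6)**2 = (480 + 6)**2 = 486**2 = 236196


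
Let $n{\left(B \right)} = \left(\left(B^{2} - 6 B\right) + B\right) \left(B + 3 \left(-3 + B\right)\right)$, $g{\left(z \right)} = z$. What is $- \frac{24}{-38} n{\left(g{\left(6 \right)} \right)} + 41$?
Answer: $\frac{1859}{19} \approx 97.842$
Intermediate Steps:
$n{\left(B \right)} = \left(-9 + 4 B\right) \left(B^{2} - 5 B\right)$ ($n{\left(B \right)} = \left(B^{2} - 5 B\right) \left(B + \left(-9 + 3 B\right)\right) = \left(B^{2} - 5 B\right) \left(-9 + 4 B\right) = \left(-9 + 4 B\right) \left(B^{2} - 5 B\right)$)
$- \frac{24}{-38} n{\left(g{\left(6 \right)} \right)} + 41 = - \frac{24}{-38} \cdot 6 \left(45 - 174 + 4 \cdot 6^{2}\right) + 41 = \left(-24\right) \left(- \frac{1}{38}\right) 6 \left(45 - 174 + 4 \cdot 36\right) + 41 = \frac{12 \cdot 6 \left(45 - 174 + 144\right)}{19} + 41 = \frac{12 \cdot 6 \cdot 15}{19} + 41 = \frac{12}{19} \cdot 90 + 41 = \frac{1080}{19} + 41 = \frac{1859}{19}$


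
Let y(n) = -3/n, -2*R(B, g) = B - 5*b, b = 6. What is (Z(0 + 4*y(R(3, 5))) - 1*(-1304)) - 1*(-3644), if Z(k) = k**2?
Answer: 400852/81 ≈ 4948.8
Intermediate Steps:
R(B, g) = 15 - B/2 (R(B, g) = -(B - 5*6)/2 = -(B - 30)/2 = -(-30 + B)/2 = 15 - B/2)
(Z(0 + 4*y(R(3, 5))) - 1*(-1304)) - 1*(-3644) = ((0 + 4*(-3/(15 - 1/2*3)))**2 - 1*(-1304)) - 1*(-3644) = ((0 + 4*(-3/(15 - 3/2)))**2 + 1304) + 3644 = ((0 + 4*(-3/27/2))**2 + 1304) + 3644 = ((0 + 4*(-3*2/27))**2 + 1304) + 3644 = ((0 + 4*(-2/9))**2 + 1304) + 3644 = ((0 - 8/9)**2 + 1304) + 3644 = ((-8/9)**2 + 1304) + 3644 = (64/81 + 1304) + 3644 = 105688/81 + 3644 = 400852/81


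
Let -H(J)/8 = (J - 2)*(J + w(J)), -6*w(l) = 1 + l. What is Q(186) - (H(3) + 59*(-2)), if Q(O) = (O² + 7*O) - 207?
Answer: 107483/3 ≈ 35828.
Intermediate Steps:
w(l) = -⅙ - l/6 (w(l) = -(1 + l)/6 = -⅙ - l/6)
H(J) = -8*(-2 + J)*(-⅙ + 5*J/6) (H(J) = -8*(J - 2)*(J + (-⅙ - J/6)) = -8*(-2 + J)*(-⅙ + 5*J/6))
Q(O) = -207 + O² + 7*O
Q(186) - (H(3) + 59*(-2)) = (-207 + 186² + 7*186) - ((-8/3 - 20/3*3² + (44/3)*3) + 59*(-2)) = (-207 + 34596 + 1302) - ((-8/3 - 20/3*9 + 44) - 118) = 35691 - ((-8/3 - 60 + 44) - 118) = 35691 - (-56/3 - 118) = 35691 - 1*(-410/3) = 35691 + 410/3 = 107483/3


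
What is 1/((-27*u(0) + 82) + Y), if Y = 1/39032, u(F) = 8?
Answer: -39032/5230287 ≈ -0.0074627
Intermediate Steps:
Y = 1/39032 ≈ 2.5620e-5
1/((-27*u(0) + 82) + Y) = 1/((-27*8 + 82) + 1/39032) = 1/((-216 + 82) + 1/39032) = 1/(-134 + 1/39032) = 1/(-5230287/39032) = -39032/5230287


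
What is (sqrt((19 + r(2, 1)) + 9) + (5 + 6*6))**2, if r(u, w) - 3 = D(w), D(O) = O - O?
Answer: (41 + sqrt(31))**2 ≈ 2168.6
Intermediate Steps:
D(O) = 0
r(u, w) = 3 (r(u, w) = 3 + 0 = 3)
(sqrt((19 + r(2, 1)) + 9) + (5 + 6*6))**2 = (sqrt((19 + 3) + 9) + (5 + 6*6))**2 = (sqrt(22 + 9) + (5 + 36))**2 = (sqrt(31) + 41)**2 = (41 + sqrt(31))**2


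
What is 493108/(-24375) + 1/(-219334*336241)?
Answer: -36366263063583727/1797633910166250 ≈ -20.230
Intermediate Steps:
493108/(-24375) + 1/(-219334*336241) = 493108*(-1/24375) - 1/219334*1/336241 = -493108/24375 - 1/73749083494 = -36366263063583727/1797633910166250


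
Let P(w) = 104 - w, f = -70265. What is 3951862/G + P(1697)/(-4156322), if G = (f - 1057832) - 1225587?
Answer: -2052682694119/1222833573781 ≈ -1.6786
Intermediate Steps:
G = -2353684 (G = (-70265 - 1057832) - 1225587 = -1128097 - 1225587 = -2353684)
3951862/G + P(1697)/(-4156322) = 3951862/(-2353684) + (104 - 1*1697)/(-4156322) = 3951862*(-1/2353684) + (104 - 1697)*(-1/4156322) = -1975931/1176842 - 1593*(-1/4156322) = -1975931/1176842 + 1593/4156322 = -2052682694119/1222833573781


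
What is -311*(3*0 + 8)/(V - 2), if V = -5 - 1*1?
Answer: 311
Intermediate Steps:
V = -6 (V = -5 - 1 = -6)
-311*(3*0 + 8)/(V - 2) = -311*(3*0 + 8)/(-6 - 2) = -311*(0 + 8)/(-8) = -2488*(-1)/8 = -311*(-1) = 311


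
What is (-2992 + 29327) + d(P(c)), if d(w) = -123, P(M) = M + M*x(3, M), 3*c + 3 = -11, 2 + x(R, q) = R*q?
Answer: 26212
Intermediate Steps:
x(R, q) = -2 + R*q
c = -14/3 (c = -1 + (1/3)*(-11) = -1 - 11/3 = -14/3 ≈ -4.6667)
P(M) = M + M*(-2 + 3*M)
(-2992 + 29327) + d(P(c)) = (-2992 + 29327) - 123 = 26335 - 123 = 26212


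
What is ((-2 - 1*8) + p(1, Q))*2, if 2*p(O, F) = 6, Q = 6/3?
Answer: -14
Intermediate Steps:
Q = 2 (Q = 6*(1/3) = 2)
p(O, F) = 3 (p(O, F) = (1/2)*6 = 3)
((-2 - 1*8) + p(1, Q))*2 = ((-2 - 1*8) + 3)*2 = ((-2 - 8) + 3)*2 = (-10 + 3)*2 = -7*2 = -14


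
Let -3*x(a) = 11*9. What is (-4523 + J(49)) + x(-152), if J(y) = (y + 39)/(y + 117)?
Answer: -378104/83 ≈ -4555.5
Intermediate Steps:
x(a) = -33 (x(a) = -11*9/3 = -1/3*99 = -33)
J(y) = (39 + y)/(117 + y)
(-4523 + J(49)) + x(-152) = (-4523 + (39 + 49)/(117 + 49)) - 33 = (-4523 + 88/166) - 33 = (-4523 + (1/166)*88) - 33 = (-4523 + 44/83) - 33 = -375365/83 - 33 = -378104/83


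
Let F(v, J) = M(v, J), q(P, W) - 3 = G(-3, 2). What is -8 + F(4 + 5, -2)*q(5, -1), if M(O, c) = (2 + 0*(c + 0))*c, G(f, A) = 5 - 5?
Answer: -20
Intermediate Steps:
G(f, A) = 0
q(P, W) = 3 (q(P, W) = 3 + 0 = 3)
M(O, c) = 2*c (M(O, c) = (2 + 0*c)*c = (2 + 0)*c = 2*c)
F(v, J) = 2*J
-8 + F(4 + 5, -2)*q(5, -1) = -8 + (2*(-2))*3 = -8 - 4*3 = -8 - 12 = -20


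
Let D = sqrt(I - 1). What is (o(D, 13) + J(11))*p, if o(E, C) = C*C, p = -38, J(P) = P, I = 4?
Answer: -6840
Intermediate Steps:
D = sqrt(3) (D = sqrt(4 - 1) = sqrt(3) ≈ 1.7320)
o(E, C) = C**2
(o(D, 13) + J(11))*p = (13**2 + 11)*(-38) = (169 + 11)*(-38) = 180*(-38) = -6840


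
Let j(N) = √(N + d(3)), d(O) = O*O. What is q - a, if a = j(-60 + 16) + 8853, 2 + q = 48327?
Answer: 39472 - I*√35 ≈ 39472.0 - 5.9161*I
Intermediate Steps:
d(O) = O²
q = 48325 (q = -2 + 48327 = 48325)
j(N) = √(9 + N) (j(N) = √(N + 3²) = √(N + 9) = √(9 + N))
a = 8853 + I*√35 (a = √(9 + (-60 + 16)) + 8853 = √(9 - 44) + 8853 = √(-35) + 8853 = I*√35 + 8853 = 8853 + I*√35 ≈ 8853.0 + 5.9161*I)
q - a = 48325 - (8853 + I*√35) = 48325 + (-8853 - I*√35) = 39472 - I*√35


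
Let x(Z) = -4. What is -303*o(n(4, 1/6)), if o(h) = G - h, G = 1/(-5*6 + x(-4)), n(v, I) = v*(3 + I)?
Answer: 130795/34 ≈ 3846.9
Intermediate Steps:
G = -1/34 (G = 1/(-5*6 - 4) = 1/(-30 - 4) = 1/(-34) = -1/34 ≈ -0.029412)
o(h) = -1/34 - h
-303*o(n(4, 1/6)) = -303*(-1/34 - 4*(3 + 1/6)) = -303*(-1/34 - 4*(3 + ⅙)) = -303*(-1/34 - 4*19/6) = -303*(-1/34 - 1*38/3) = -303*(-1/34 - 38/3) = -303*(-1295/102) = 130795/34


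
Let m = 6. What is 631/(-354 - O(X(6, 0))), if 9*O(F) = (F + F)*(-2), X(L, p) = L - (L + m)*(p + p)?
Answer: -1893/1054 ≈ -1.7960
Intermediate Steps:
X(L, p) = L - 2*p*(6 + L) (X(L, p) = L - (L + 6)*(p + p) = L - (6 + L)*2*p = L - 2*p*(6 + L))
O(F) = -4*F/9 (O(F) = ((F + F)*(-2))/9 = ((2*F)*(-2))/9 = (-4*F)/9 = -4*F/9)
631/(-354 - O(X(6, 0))) = 631/(-354 - (-4)*(6 - 12*0 - 2*6*0)/9) = 631/(-354 - (-4)*(6 + 0 + 0)/9) = 631/(-354 - (-4)*6/9) = 631/(-354 - 1*(-8/3)) = 631/(-354 + 8/3) = 631/(-1054/3) = 631*(-3/1054) = -1893/1054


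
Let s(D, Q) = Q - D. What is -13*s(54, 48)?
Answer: 78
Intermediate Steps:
-13*s(54, 48) = -13*(48 - 1*54) = -13*(48 - 54) = -13*(-6) = 78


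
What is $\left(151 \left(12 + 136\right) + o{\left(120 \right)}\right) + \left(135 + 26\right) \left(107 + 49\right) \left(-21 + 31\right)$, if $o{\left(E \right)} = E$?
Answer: $273628$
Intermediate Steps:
$\left(151 \left(12 + 136\right) + o{\left(120 \right)}\right) + \left(135 + 26\right) \left(107 + 49\right) \left(-21 + 31\right) = \left(151 \left(12 + 136\right) + 120\right) + \left(135 + 26\right) \left(107 + 49\right) \left(-21 + 31\right) = \left(151 \cdot 148 + 120\right) + 161 \cdot 156 \cdot 10 = \left(22348 + 120\right) + 25116 \cdot 10 = 22468 + 251160 = 273628$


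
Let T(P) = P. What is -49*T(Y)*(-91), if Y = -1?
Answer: -4459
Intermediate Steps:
-49*T(Y)*(-91) = -49*(-1)*(-91) = 49*(-91) = -4459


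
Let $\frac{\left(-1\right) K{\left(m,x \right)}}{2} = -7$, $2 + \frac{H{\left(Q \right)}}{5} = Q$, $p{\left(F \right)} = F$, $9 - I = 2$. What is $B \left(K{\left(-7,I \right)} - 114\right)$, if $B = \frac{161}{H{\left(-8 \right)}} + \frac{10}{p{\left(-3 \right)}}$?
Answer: $\frac{1966}{3} \approx 655.33$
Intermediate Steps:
$I = 7$ ($I = 9 - 2 = 7$)
$H{\left(Q \right)} = -10 + 5 Q$
$K{\left(m,x \right)} = 14$ ($K{\left(m,x \right)} = \left(-2\right) \left(-7\right) = 14$)
$B = - \frac{983}{150}$ ($B = \frac{161}{-10 + 5 \left(-8\right)} + \frac{10}{-3} = \frac{161}{-10 - 40} + 10 \left(- \frac{1}{3}\right) = \frac{161}{-50} - \frac{10}{3} = 161 \left(- \frac{1}{50}\right) - \frac{10}{3} = - \frac{161}{50} - \frac{10}{3} = - \frac{983}{150} \approx -6.5533$)
$B \left(K{\left(-7,I \right)} - 114\right) = - \frac{983 \left(14 - 114\right)}{150} = \left(- \frac{983}{150}\right) \left(-100\right) = \frac{1966}{3}$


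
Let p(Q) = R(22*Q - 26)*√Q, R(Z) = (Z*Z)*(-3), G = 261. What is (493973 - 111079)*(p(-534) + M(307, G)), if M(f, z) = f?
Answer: 117548458 - 159238426913832*I*√534 ≈ 1.1755e+8 - 3.6798e+15*I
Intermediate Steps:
R(Z) = -3*Z² (R(Z) = Z²*(-3) = -3*Z²)
p(Q) = -3*√Q*(-26 + 22*Q)² (p(Q) = (-3*(22*Q - 26)²)*√Q = (-3*(-26 + 22*Q)²)*√Q = -3*√Q*(-26 + 22*Q)²)
(493973 - 111079)*(p(-534) + M(307, G)) = (493973 - 111079)*(-12*√(-534)*(-13 + 11*(-534))² + 307) = 382894*(-12*I*√534*(-13 - 5874)² + 307) = 382894*(-12*I*√534*(-5887)² + 307) = 382894*(-12*I*√534*34656769 + 307) = 382894*(-415881228*I*√534 + 307) = 382894*(307 - 415881228*I*√534) = 117548458 - 159238426913832*I*√534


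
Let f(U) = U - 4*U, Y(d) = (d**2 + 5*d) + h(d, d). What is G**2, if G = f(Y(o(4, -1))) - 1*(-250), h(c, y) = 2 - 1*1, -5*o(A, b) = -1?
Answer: 37173409/625 ≈ 59477.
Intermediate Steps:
o(A, b) = 1/5 (o(A, b) = -1/5*(-1) = 1/5)
h(c, y) = 1 (h(c, y) = 2 - 1 = 1)
Y(d) = 1 + d**2 + 5*d (Y(d) = (d**2 + 5*d) + 1 = 1 + d**2 + 5*d)
f(U) = -3*U
G = 6097/25 (G = -3*(1 + (1/5)**2 + 5*(1/5)) - 1*(-250) = -3*(1 + 1/25 + 1) + 250 = -3*51/25 + 250 = -153/25 + 250 = 6097/25 ≈ 243.88)
G**2 = (6097/25)**2 = 37173409/625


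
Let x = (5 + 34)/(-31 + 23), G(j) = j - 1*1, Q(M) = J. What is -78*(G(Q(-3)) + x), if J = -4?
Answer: 3081/4 ≈ 770.25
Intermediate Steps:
Q(M) = -4
G(j) = -1 + j (G(j) = j - 1 = -1 + j)
x = -39/8 (x = 39/(-8) = 39*(-⅛) = -39/8 ≈ -4.8750)
-78*(G(Q(-3)) + x) = -78*((-1 - 4) - 39/8) = -78*(-5 - 39/8) = -78*(-79/8) = 3081/4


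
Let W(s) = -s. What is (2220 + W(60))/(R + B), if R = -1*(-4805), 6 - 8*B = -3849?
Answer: 3456/8459 ≈ 0.40856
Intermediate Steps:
B = 3855/8 (B = 3/4 - 1/8*(-3849) = 3/4 + 3849/8 = 3855/8 ≈ 481.88)
R = 4805
(2220 + W(60))/(R + B) = (2220 - 1*60)/(4805 + 3855/8) = (2220 - 60)/(42295/8) = 2160*(8/42295) = 3456/8459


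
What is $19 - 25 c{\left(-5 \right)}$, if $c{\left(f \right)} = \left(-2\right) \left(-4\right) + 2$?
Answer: $-231$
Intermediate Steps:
$c{\left(f \right)} = 10$ ($c{\left(f \right)} = 8 + 2 = 10$)
$19 - 25 c{\left(-5 \right)} = 19 - 250 = -231$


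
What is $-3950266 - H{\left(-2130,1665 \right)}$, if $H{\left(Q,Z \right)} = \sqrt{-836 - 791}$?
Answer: $-3950266 - i \sqrt{1627} \approx -3.9503 \cdot 10^{6} - 40.336 i$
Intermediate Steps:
$H{\left(Q,Z \right)} = i \sqrt{1627}$ ($H{\left(Q,Z \right)} = \sqrt{-1627} = i \sqrt{1627}$)
$-3950266 - H{\left(-2130,1665 \right)} = -3950266 - i \sqrt{1627}$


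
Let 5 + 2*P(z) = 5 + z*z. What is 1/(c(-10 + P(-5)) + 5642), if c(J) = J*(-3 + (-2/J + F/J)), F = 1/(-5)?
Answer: 10/56323 ≈ 0.00017755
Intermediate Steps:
F = -1/5 ≈ -0.20000
P(z) = z**2/2 (P(z) = -5/2 + (5 + z*z)/2 = -5/2 + (5 + z**2)/2 = -5/2 + (5/2 + z**2/2) = z**2/2)
c(J) = J*(-3 - 11/(5*J)) (c(J) = J*(-3 + (-2/J - 1/(5*J))) = J*(-3 - 11/(5*J)))
1/(c(-10 + P(-5)) + 5642) = 1/((-11/5 - 3*(-10 + (1/2)*(-5)**2)) + 5642) = 1/((-11/5 - 3*(-10 + (1/2)*25)) + 5642) = 1/((-11/5 - 3*(-10 + 25/2)) + 5642) = 1/((-11/5 - 3*5/2) + 5642) = 1/((-11/5 - 15/2) + 5642) = 1/(-97/10 + 5642) = 1/(56323/10) = 10/56323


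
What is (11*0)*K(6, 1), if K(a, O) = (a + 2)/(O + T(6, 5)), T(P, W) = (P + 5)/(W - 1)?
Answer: 0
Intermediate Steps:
T(P, W) = (5 + P)/(-1 + W)
K(a, O) = (2 + a)/(11/4 + O) (K(a, O) = (a + 2)/(O + (5 + 6)/(-1 + 5)) = (2 + a)/(O + 11/4) = (2 + a)/(11/4 + O))
(11*0)*K(6, 1) = (11*0)*(4*(2 + 6)/(11 + 4*1)) = 0*(4*8/(11 + 4)) = 0*(4*8/15) = 0*(4*(1/15)*8) = 0*(32/15) = 0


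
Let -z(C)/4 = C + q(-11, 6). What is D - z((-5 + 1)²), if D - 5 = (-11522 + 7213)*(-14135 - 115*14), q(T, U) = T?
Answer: 67845230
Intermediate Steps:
D = 67845210 (D = 5 + (-11522 + 7213)*(-14135 - 115*14) = 5 - 4309*(-14135 - 1610) = 5 - 4309*(-15745) = 5 + 67845205 = 67845210)
z(C) = 44 - 4*C (z(C) = -4*(C - 11) = -4*(-11 + C) = 44 - 4*C)
D - z((-5 + 1)²) = 67845210 - (44 - 4*(-5 + 1)²) = 67845210 - (44 - 4*(-4)²) = 67845210 - (44 - 4*16) = 67845210 - (44 - 64) = 67845210 - 1*(-20) = 67845210 + 20 = 67845230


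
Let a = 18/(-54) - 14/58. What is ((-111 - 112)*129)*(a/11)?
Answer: 479450/319 ≈ 1503.0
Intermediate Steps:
a = -50/87 (a = 18*(-1/54) - 14*1/58 = -⅓ - 7/29 = -50/87 ≈ -0.57471)
((-111 - 112)*129)*(a/11) = ((-111 - 112)*129)*(-50/87/11) = (-223*129)*(-50/87*1/11) = -28767*(-50/957) = 479450/319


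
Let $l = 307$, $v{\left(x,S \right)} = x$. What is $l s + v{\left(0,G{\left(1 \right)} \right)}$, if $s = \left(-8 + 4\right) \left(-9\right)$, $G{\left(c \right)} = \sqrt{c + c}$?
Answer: $11052$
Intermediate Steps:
$G{\left(c \right)} = \sqrt{2} \sqrt{c}$ ($G{\left(c \right)} = \sqrt{2 c} = \sqrt{2} \sqrt{c}$)
$s = 36$ ($s = \left(-4\right) \left(-9\right) = 36$)
$l s + v{\left(0,G{\left(1 \right)} \right)} = 307 \cdot 36 + 0 = 11052 + 0 = 11052$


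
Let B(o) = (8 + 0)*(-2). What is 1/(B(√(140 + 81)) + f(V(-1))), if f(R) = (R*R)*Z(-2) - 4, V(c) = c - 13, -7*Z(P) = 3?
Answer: -1/104 ≈ -0.0096154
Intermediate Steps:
Z(P) = -3/7 (Z(P) = -⅐*3 = -3/7)
V(c) = -13 + c
f(R) = -4 - 3*R²/7 (f(R) = (R*R)*(-3/7) - 4 = R²*(-3/7) - 4 = -3*R²/7 - 4 = -4 - 3*R²/7)
B(o) = -16 (B(o) = 8*(-2) = -16)
1/(B(√(140 + 81)) + f(V(-1))) = 1/(-16 + (-4 - 3*(-13 - 1)²/7)) = 1/(-16 + (-4 - 3/7*(-14)²)) = 1/(-16 + (-4 - 3/7*196)) = 1/(-16 + (-4 - 84)) = 1/(-16 - 88) = 1/(-104) = -1/104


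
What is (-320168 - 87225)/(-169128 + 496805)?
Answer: -58199/46811 ≈ -1.2433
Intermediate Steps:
(-320168 - 87225)/(-169128 + 496805) = -407393/327677 = -407393*1/327677 = -58199/46811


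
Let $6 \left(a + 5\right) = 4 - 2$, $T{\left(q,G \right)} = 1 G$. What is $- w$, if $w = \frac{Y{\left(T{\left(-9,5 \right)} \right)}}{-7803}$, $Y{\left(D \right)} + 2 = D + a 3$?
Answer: $- \frac{11}{7803} \approx -0.0014097$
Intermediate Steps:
$T{\left(q,G \right)} = G$
$a = - \frac{14}{3}$ ($a = -5 + \frac{4 - 2}{6} = -5 + \frac{1}{6} \cdot 2 = -5 + \frac{1}{3} = - \frac{14}{3} \approx -4.6667$)
$Y{\left(D \right)} = -16 + D$ ($Y{\left(D \right)} = -2 + \left(D - 14\right) = -2 + \left(-14 + D\right) = -16 + D$)
$w = \frac{11}{7803}$ ($w = \frac{-16 + 5}{-7803} = \left(-11\right) \left(- \frac{1}{7803}\right) = \frac{11}{7803} \approx 0.0014097$)
$- w = \left(-1\right) \frac{11}{7803} = - \frac{11}{7803}$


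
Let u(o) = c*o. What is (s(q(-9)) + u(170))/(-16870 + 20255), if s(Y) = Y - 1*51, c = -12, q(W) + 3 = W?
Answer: -2103/3385 ≈ -0.62127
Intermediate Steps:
q(W) = -3 + W
u(o) = -12*o
s(Y) = -51 + Y (s(Y) = Y - 51 = -51 + Y)
(s(q(-9)) + u(170))/(-16870 + 20255) = ((-51 + (-3 - 9)) - 12*170)/(-16870 + 20255) = ((-51 - 12) - 2040)/3385 = (-63 - 2040)*(1/3385) = -2103*1/3385 = -2103/3385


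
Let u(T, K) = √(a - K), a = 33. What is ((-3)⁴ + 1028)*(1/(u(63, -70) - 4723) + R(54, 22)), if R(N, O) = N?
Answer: 1335849366829/22306626 - 1109*√103/22306626 ≈ 59886.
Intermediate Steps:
u(T, K) = √(33 - K)
((-3)⁴ + 1028)*(1/(u(63, -70) - 4723) + R(54, 22)) = ((-3)⁴ + 1028)*(1/(√(33 - 1*(-70)) - 4723) + 54) = (81 + 1028)*(1/(√(33 + 70) - 4723) + 54) = 1109*(1/(√103 - 4723) + 54) = 1109*(1/(-4723 + √103) + 54) = 1109*(54 + 1/(-4723 + √103)) = 59886 + 1109/(-4723 + √103)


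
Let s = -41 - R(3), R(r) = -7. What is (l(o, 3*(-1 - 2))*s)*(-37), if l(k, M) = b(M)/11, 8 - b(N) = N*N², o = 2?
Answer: 84286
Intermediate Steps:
b(N) = 8 - N³ (b(N) = 8 - N*N² = 8 - N³)
s = -34 (s = -41 - 1*(-7) = -41 + 7 = -34)
l(k, M) = 8/11 - M³/11 (l(k, M) = (8 - M³)/11 = (8 - M³)*(1/11) = 8/11 - M³/11)
(l(o, 3*(-1 - 2))*s)*(-37) = ((8/11 - 27*(-1 - 2)³/11)*(-34))*(-37) = ((8/11 - (3*(-3))³/11)*(-34))*(-37) = ((8/11 - 1/11*(-9)³)*(-34))*(-37) = ((8/11 - 1/11*(-729))*(-34))*(-37) = ((8/11 + 729/11)*(-34))*(-37) = (67*(-34))*(-37) = -2278*(-37) = 84286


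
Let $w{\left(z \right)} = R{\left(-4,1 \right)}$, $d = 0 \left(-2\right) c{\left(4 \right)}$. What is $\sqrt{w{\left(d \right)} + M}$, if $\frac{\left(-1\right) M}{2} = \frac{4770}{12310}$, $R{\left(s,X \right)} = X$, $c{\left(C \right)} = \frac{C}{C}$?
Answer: $\frac{\sqrt{340987}}{1231} \approx 0.47436$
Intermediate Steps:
$c{\left(C \right)} = 1$
$d = 0$ ($d = 0 \left(-2\right) 1 = 0 \cdot 1 = 0$)
$w{\left(z \right)} = 1$
$M = - \frac{954}{1231}$ ($M = - 2 \cdot \frac{4770}{12310} = - 2 \cdot 4770 \cdot \frac{1}{12310} = \left(-2\right) \frac{477}{1231} = - \frac{954}{1231} \approx -0.77498$)
$\sqrt{w{\left(d \right)} + M} = \sqrt{1 - \frac{954}{1231}} = \sqrt{\frac{277}{1231}} = \frac{\sqrt{340987}}{1231}$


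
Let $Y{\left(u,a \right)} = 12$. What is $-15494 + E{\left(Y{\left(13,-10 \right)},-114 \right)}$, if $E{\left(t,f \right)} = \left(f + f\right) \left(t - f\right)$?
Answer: $-44222$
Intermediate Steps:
$E{\left(t,f \right)} = 2 f \left(t - f\right)$
$-15494 + E{\left(Y{\left(13,-10 \right)},-114 \right)} = -15494 + 2 \left(-114\right) \left(12 - -114\right) = -15494 + 2 \left(-114\right) \left(12 + 114\right) = -15494 + 2 \left(-114\right) 126 = -15494 - 28728 = -44222$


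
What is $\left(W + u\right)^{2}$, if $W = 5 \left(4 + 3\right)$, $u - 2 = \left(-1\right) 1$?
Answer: $1296$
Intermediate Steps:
$u = 1$ ($u = 2 - 1 = 1$)
$W = 35$ ($W = 5 \cdot 7 = 35$)
$\left(W + u\right)^{2} = \left(35 + 1\right)^{2} = 36^{2} = 1296$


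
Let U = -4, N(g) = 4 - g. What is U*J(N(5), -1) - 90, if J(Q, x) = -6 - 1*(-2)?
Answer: -74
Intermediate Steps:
J(Q, x) = -4 (J(Q, x) = -6 + 2 = -4)
U*J(N(5), -1) - 90 = -4*(-4) - 90 = 16 - 90 = -74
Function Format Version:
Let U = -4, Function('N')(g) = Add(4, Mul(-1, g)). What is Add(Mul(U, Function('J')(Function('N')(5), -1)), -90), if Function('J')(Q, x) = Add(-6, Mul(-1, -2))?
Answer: -74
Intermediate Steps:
Function('J')(Q, x) = -4 (Function('J')(Q, x) = Add(-6, 2) = -4)
Add(Mul(U, Function('J')(Function('N')(5), -1)), -90) = Add(Mul(-4, -4), -90) = Add(16, -90) = -74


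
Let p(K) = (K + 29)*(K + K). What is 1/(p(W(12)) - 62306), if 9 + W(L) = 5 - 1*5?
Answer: -1/62666 ≈ -1.5958e-5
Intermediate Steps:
W(L) = -9 (W(L) = -9 + (5 - 1*5) = -9 + (5 - 5) = -9 + 0 = -9)
p(K) = 2*K*(29 + K) (p(K) = (29 + K)*(2*K) = 2*K*(29 + K))
1/(p(W(12)) - 62306) = 1/(2*(-9)*(29 - 9) - 62306) = 1/(2*(-9)*20 - 62306) = 1/(-360 - 62306) = 1/(-62666) = -1/62666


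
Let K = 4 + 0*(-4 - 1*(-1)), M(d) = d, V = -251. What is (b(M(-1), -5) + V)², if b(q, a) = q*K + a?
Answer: 67600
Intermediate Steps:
K = 4 (K = 4 + 0*(-4 + 1) = 4 + 0*(-3) = 4 + 0 = 4)
b(q, a) = a + 4*q (b(q, a) = q*4 + a = 4*q + a = a + 4*q)
(b(M(-1), -5) + V)² = ((-5 + 4*(-1)) - 251)² = ((-5 - 4) - 251)² = (-9 - 251)² = (-260)² = 67600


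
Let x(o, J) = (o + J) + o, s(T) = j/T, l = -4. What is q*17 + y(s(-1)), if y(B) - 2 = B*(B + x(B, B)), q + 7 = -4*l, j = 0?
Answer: 155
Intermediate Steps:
s(T) = 0 (s(T) = 0/T = 0)
q = 9 (q = -7 - 4*(-4) = -7 + 16 = 9)
x(o, J) = J + 2*o (x(o, J) = (J + o) + o = J + 2*o)
y(B) = 2 + 4*B² (y(B) = 2 + B*(B + (B + 2*B)) = 2 + B*(B + 3*B) = 2 + B*(4*B) = 2 + 4*B²)
q*17 + y(s(-1)) = 9*17 + (2 + 4*0²) = 153 + (2 + 4*0) = 153 + (2 + 0) = 153 + 2 = 155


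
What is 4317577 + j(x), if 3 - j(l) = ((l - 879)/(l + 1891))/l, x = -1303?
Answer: 1653987180469/383082 ≈ 4.3176e+6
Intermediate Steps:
j(l) = 3 - (-879 + l)/(l*(1891 + l)) (j(l) = 3 - (l - 879)/(l + 1891)/l = 3 - (-879 + l)/(1891 + l)/l = 3 - (-879 + l)/(l*(1891 + l)))
4317577 + j(x) = 4317577 + (879 + 3*(-1303)**2 + 5672*(-1303))/((-1303)*(1891 - 1303)) = 4317577 - 1/1303*(879 + 3*1697809 - 7390616)/588 = 4317577 - 1/1303*1/588*(879 + 5093427 - 7390616) = 4317577 - 1/1303*1/588*(-2296310) = 4317577 + 1148155/383082 = 1653987180469/383082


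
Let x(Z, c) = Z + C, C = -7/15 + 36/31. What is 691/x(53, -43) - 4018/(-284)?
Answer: 47893721/1772728 ≈ 27.017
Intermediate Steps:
C = 323/465 (C = -7*1/15 + 36*(1/31) = -7/15 + 36/31 = 323/465 ≈ 0.69462)
x(Z, c) = 323/465 + Z (x(Z, c) = Z + 323/465 = 323/465 + Z)
691/x(53, -43) - 4018/(-284) = 691/(323/465 + 53) - 4018/(-284) = 691/(24968/465) - 4018*(-1/284) = 691*(465/24968) + 2009/142 = 321315/24968 + 2009/142 = 47893721/1772728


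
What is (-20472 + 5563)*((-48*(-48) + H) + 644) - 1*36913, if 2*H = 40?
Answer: -44286825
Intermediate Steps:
H = 20 (H = (1/2)*40 = 20)
(-20472 + 5563)*((-48*(-48) + H) + 644) - 1*36913 = (-20472 + 5563)*((-48*(-48) + 20) + 644) - 1*36913 = -14909*((2304 + 20) + 644) - 36913 = -14909*(2324 + 644) - 36913 = -14909*2968 - 36913 = -44249912 - 36913 = -44286825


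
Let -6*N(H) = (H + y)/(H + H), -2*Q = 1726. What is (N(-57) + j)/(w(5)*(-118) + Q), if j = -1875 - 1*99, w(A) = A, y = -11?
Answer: 337571/248463 ≈ 1.3586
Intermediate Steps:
Q = -863 (Q = -½*1726 = -863)
N(H) = -(-11 + H)/(12*H) (N(H) = -(H - 11)/(6*(H + H)) = -(-11 + H)/(6*(2*H)) = -(-11 + H)*1/(2*H)/6 = -(-11 + H)/(12*H))
j = -1974 (j = -1875 - 99 = -1974)
(N(-57) + j)/(w(5)*(-118) + Q) = ((1/12)*(11 - 1*(-57))/(-57) - 1974)/(5*(-118) - 863) = ((1/12)*(-1/57)*(11 + 57) - 1974)/(-590 - 863) = ((1/12)*(-1/57)*68 - 1974)/(-1453) = (-17/171 - 1974)*(-1/1453) = -337571/171*(-1/1453) = 337571/248463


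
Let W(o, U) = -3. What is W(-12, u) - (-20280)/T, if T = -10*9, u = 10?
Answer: -685/3 ≈ -228.33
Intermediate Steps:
T = -90
W(-12, u) - (-20280)/T = -3 - (-20280)/(-90) = -3 - (-20280)*(-1)/90 = -3 - 156*13/9 = -3 - 676/3 = -685/3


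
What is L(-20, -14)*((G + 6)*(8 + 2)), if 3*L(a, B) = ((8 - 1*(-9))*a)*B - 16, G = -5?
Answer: 47440/3 ≈ 15813.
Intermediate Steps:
L(a, B) = -16/3 + 17*B*a/3 (L(a, B) = (((8 - 1*(-9))*a)*B - 16)/3 = (((8 + 9)*a)*B - 16)/3 = ((17*a)*B - 16)/3 = (17*B*a - 16)/3 = (-16 + 17*B*a)/3 = -16/3 + 17*B*a/3)
L(-20, -14)*((G + 6)*(8 + 2)) = (-16/3 + (17/3)*(-14)*(-20))*((-5 + 6)*(8 + 2)) = (-16/3 + 4760/3)*(1*10) = (4744/3)*10 = 47440/3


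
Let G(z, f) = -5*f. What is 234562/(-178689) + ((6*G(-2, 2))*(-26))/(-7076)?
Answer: -484628888/316100841 ≈ -1.5331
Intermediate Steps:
234562/(-178689) + ((6*G(-2, 2))*(-26))/(-7076) = 234562/(-178689) + ((6*(-5*2))*(-26))/(-7076) = 234562*(-1/178689) + ((6*(-10))*(-26))*(-1/7076) = -234562/178689 - 60*(-26)*(-1/7076) = -234562/178689 + 1560*(-1/7076) = -234562/178689 - 390/1769 = -484628888/316100841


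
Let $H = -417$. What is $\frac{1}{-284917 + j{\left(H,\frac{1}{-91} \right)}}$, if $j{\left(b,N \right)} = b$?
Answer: $- \frac{1}{285334} \approx -3.5047 \cdot 10^{-6}$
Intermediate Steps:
$\frac{1}{-284917 + j{\left(H,\frac{1}{-91} \right)}} = \frac{1}{-284917 - 417} = \frac{1}{-285334} = - \frac{1}{285334}$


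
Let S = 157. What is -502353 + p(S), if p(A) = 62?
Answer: -502291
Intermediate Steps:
-502353 + p(S) = -502353 + 62 = -502291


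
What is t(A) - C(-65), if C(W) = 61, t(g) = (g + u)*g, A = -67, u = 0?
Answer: 4428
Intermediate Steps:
t(g) = g**2 (t(g) = (g + 0)*g = g*g = g**2)
t(A) - C(-65) = (-67)**2 - 1*61 = 4489 - 61 = 4428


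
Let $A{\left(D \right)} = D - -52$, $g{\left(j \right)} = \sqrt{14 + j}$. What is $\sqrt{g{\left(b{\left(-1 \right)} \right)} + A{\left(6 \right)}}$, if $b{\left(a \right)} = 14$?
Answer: $\sqrt{58 + 2 \sqrt{7}} \approx 7.9556$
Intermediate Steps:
$A{\left(D \right)} = 52 + D$ ($A{\left(D \right)} = D + 52 = 52 + D$)
$\sqrt{g{\left(b{\left(-1 \right)} \right)} + A{\left(6 \right)}} = \sqrt{\sqrt{14 + 14} + \left(52 + 6\right)} = \sqrt{\sqrt{28} + 58} = \sqrt{2 \sqrt{7} + 58} = \sqrt{58 + 2 \sqrt{7}}$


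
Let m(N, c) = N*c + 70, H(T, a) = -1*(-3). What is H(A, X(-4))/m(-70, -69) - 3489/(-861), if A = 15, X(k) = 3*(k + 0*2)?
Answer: 814223/200900 ≈ 4.0529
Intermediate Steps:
X(k) = 3*k (X(k) = 3*(k + 0) = 3*k)
H(T, a) = 3
m(N, c) = 70 + N*c
H(A, X(-4))/m(-70, -69) - 3489/(-861) = 3/(70 - 70*(-69)) - 3489/(-861) = 3/(70 + 4830) - 3489*(-1/861) = 3/4900 + 1163/287 = 814223/200900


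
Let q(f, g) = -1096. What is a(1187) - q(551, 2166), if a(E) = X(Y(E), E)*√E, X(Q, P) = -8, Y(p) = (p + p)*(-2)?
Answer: 1096 - 8*√1187 ≈ 820.38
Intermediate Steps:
Y(p) = -4*p (Y(p) = (2*p)*(-2) = -4*p)
a(E) = -8*√E
a(1187) - q(551, 2166) = -8*√1187 - 1*(-1096) = -8*√1187 + 1096 = 1096 - 8*√1187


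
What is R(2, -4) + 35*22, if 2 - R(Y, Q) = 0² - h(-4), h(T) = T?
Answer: 768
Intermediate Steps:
R(Y, Q) = -2 (R(Y, Q) = 2 - (0² - 1*(-4)) = 2 - (0 + 4) = 2 - 1*4 = 2 - 4 = -2)
R(2, -4) + 35*22 = -2 + 35*22 = -2 + 770 = 768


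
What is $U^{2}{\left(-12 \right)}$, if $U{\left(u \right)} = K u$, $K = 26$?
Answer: $97344$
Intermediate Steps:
$U{\left(u \right)} = 26 u$
$U^{2}{\left(-12 \right)} = \left(26 \left(-12\right)\right)^{2} = \left(-312\right)^{2} = 97344$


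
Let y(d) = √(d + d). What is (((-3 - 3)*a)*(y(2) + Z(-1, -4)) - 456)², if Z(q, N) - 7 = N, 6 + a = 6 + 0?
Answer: 207936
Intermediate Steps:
a = 0 (a = -6 + (6 + 0) = -6 + 6 = 0)
Z(q, N) = 7 + N
y(d) = √2*√d (y(d) = √(2*d) = √2*√d)
(((-3 - 3)*a)*(y(2) + Z(-1, -4)) - 456)² = (((-3 - 3)*0)*(√2*√2 + (7 - 4)) - 456)² = ((-6*0)*(2 + 3) - 456)² = (0*5 - 456)² = (0 - 456)² = (-456)² = 207936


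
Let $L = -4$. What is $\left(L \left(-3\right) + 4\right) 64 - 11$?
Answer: $1013$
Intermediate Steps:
$\left(L \left(-3\right) + 4\right) 64 - 11 = \left(\left(-4\right) \left(-3\right) + 4\right) 64 - 11 = \left(12 + 4\right) 64 - 11 = 16 \cdot 64 - 11 = 1024 - 11 = 1013$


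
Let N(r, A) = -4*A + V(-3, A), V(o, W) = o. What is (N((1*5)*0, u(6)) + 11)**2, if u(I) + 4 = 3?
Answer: 144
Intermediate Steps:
u(I) = -1 (u(I) = -4 + 3 = -1)
N(r, A) = -3 - 4*A (N(r, A) = -4*A - 3 = -3 - 4*A)
(N((1*5)*0, u(6)) + 11)**2 = ((-3 - 4*(-1)) + 11)**2 = ((-3 + 4) + 11)**2 = (1 + 11)**2 = 12**2 = 144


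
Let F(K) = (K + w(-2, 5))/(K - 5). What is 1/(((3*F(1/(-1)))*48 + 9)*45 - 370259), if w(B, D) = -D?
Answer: -1/363374 ≈ -2.7520e-6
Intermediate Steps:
F(K) = 1 (F(K) = (K - 1*5)/(K - 5) = (K - 5)/(-5 + K) = (-5 + K)/(-5 + K) = 1)
1/(((3*F(1/(-1)))*48 + 9)*45 - 370259) = 1/(((3*1)*48 + 9)*45 - 370259) = 1/((3*48 + 9)*45 - 370259) = 1/((144 + 9)*45 - 370259) = 1/(153*45 - 370259) = 1/(6885 - 370259) = 1/(-363374) = -1/363374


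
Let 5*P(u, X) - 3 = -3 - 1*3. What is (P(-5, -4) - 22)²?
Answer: 12769/25 ≈ 510.76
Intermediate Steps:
P(u, X) = -⅗ (P(u, X) = ⅗ + (-3 - 1*3)/5 = ⅗ + (-3 - 3)/5 = ⅗ + (⅕)*(-6) = ⅗ - 6/5 = -⅗)
(P(-5, -4) - 22)² = (-⅗ - 22)² = (-113/5)² = 12769/25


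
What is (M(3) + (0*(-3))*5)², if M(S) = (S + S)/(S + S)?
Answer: 1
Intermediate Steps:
M(S) = 1 (M(S) = (2*S)/((2*S)) = (2*S)*(1/(2*S)) = 1)
(M(3) + (0*(-3))*5)² = (1 + (0*(-3))*5)² = (1 + 0*5)² = (1 + 0)² = 1² = 1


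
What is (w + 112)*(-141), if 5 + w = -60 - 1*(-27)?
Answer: -10434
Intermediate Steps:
w = -38 (w = -5 + (-60 - 1*(-27)) = -5 + (-60 + 27) = -5 - 33 = -38)
(w + 112)*(-141) = (-38 + 112)*(-141) = 74*(-141) = -10434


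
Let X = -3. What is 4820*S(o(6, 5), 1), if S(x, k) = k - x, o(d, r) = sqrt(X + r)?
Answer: 4820 - 4820*sqrt(2) ≈ -1996.5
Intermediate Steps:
o(d, r) = sqrt(-3 + r)
4820*S(o(6, 5), 1) = 4820*(1 - sqrt(-3 + 5)) = 4820*(1 - sqrt(2)) = 4820 - 4820*sqrt(2)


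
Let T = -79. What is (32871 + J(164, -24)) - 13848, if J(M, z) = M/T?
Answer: 1502653/79 ≈ 19021.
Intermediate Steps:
J(M, z) = -M/79 (J(M, z) = M/(-79) = M*(-1/79) = -M/79)
(32871 + J(164, -24)) - 13848 = (32871 - 1/79*164) - 13848 = (32871 - 164/79) - 13848 = 2596645/79 - 13848 = 1502653/79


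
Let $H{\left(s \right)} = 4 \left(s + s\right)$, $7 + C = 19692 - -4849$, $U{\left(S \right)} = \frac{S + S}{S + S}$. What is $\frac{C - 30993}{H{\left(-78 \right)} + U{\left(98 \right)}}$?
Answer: $\frac{6459}{623} \approx 10.368$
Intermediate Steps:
$U{\left(S \right)} = 1$ ($U{\left(S \right)} = \frac{2 S}{2 S} = 2 S \frac{1}{2 S} = 1$)
$C = 24534$ ($C = -7 + \left(19692 - -4849\right) = -7 + \left(19692 + 4849\right) = -7 + 24541 = 24534$)
$H{\left(s \right)} = 8 s$ ($H{\left(s \right)} = 4 \cdot 2 s = 8 s$)
$\frac{C - 30993}{H{\left(-78 \right)} + U{\left(98 \right)}} = \frac{24534 - 30993}{8 \left(-78\right) + 1} = - \frac{6459}{-624 + 1} = - \frac{6459}{-623} = \left(-6459\right) \left(- \frac{1}{623}\right) = \frac{6459}{623}$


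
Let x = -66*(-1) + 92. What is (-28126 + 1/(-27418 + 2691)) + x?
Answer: -691564737/24727 ≈ -27968.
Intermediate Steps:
x = 158 (x = 66 + 92 = 158)
(-28126 + 1/(-27418 + 2691)) + x = (-28126 + 1/(-27418 + 2691)) + 158 = (-28126 + 1/(-24727)) + 158 = (-28126 - 1/24727) + 158 = -695471603/24727 + 158 = -691564737/24727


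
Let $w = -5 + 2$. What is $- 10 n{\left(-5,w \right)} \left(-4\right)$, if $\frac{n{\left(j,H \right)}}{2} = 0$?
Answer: $0$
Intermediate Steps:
$w = -3$
$n{\left(j,H \right)} = 0$ ($n{\left(j,H \right)} = 2 \cdot 0 = 0$)
$- 10 n{\left(-5,w \right)} \left(-4\right) = \left(-10\right) 0 \left(-4\right) = 0 \left(-4\right) = 0$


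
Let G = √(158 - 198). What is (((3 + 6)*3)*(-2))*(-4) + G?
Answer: 216 + 2*I*√10 ≈ 216.0 + 6.3246*I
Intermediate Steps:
G = 2*I*√10 (G = √(-40) = 2*I*√10 ≈ 6.3246*I)
(((3 + 6)*3)*(-2))*(-4) + G = (((3 + 6)*3)*(-2))*(-4) + 2*I*√10 = ((9*3)*(-2))*(-4) + 2*I*√10 = (27*(-2))*(-4) + 2*I*√10 = -54*(-4) + 2*I*√10 = 216 + 2*I*√10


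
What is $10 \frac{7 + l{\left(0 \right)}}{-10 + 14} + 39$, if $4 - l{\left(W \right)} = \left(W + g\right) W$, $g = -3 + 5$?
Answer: $\frac{133}{2} \approx 66.5$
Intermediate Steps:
$g = 2$
$l{\left(W \right)} = 4 - W \left(2 + W\right)$ ($l{\left(W \right)} = 4 - \left(W + 2\right) W = 4 - \left(2 + W\right) W = 4 - W \left(2 + W\right)$)
$10 \frac{7 + l{\left(0 \right)}}{-10 + 14} + 39 = 10 \frac{7 - -4}{-10 + 14} + 39 = 10 \frac{7 + \left(4 - 0 + 0\right)}{4} + 39 = 10 \left(7 + \left(4 + 0 + 0\right)\right) \frac{1}{4} + 39 = 10 \left(7 + 4\right) \frac{1}{4} + 39 = 10 \cdot 11 \cdot \frac{1}{4} + 39 = 10 \cdot \frac{11}{4} + 39 = \frac{55}{2} + 39 = \frac{133}{2}$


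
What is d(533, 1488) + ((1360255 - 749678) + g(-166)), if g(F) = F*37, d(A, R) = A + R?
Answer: 606456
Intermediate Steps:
g(F) = 37*F
d(533, 1488) + ((1360255 - 749678) + g(-166)) = (533 + 1488) + ((1360255 - 749678) + 37*(-166)) = 2021 + (610577 - 6142) = 2021 + 604435 = 606456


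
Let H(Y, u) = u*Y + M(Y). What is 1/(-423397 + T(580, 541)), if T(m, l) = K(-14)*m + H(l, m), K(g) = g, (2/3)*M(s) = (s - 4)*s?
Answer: 2/636077 ≈ 3.1443e-6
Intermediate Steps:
M(s) = 3*s*(-4 + s)/2 (M(s) = 3*((s - 4)*s)/2 = 3*((-4 + s)*s)/2 = 3*(s*(-4 + s))/2 = 3*s*(-4 + s)/2)
H(Y, u) = Y*u + 3*Y*(-4 + Y)/2 (H(Y, u) = u*Y + 3*Y*(-4 + Y)/2 = Y*u + 3*Y*(-4 + Y)/2)
T(m, l) = -14*m + l*(-12 + 2*m + 3*l)/2
1/(-423397 + T(580, 541)) = 1/(-423397 + (-14*580 + 541*580 + (3/2)*541*(-4 + 541))) = 1/(-423397 + (-8120 + 313780 + (3/2)*541*537)) = 1/(-423397 + (-8120 + 313780 + 871551/2)) = 1/(-423397 + 1482871/2) = 1/(636077/2) = 2/636077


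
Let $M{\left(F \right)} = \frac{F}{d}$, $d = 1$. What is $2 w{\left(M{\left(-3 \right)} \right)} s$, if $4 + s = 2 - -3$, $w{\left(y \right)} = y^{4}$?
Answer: $162$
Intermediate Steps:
$M{\left(F \right)} = F$ ($M{\left(F \right)} = \frac{F}{1} = F 1 = F$)
$s = 1$ ($s = -4 + \left(2 - -3\right) = -4 + \left(2 + 3\right) = -4 + 5 = 1$)
$2 w{\left(M{\left(-3 \right)} \right)} s = 2 \left(-3\right)^{4} \cdot 1 = 2 \cdot 81 \cdot 1 = 162 \cdot 1 = 162$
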